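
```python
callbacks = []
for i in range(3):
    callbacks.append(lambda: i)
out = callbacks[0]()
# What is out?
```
2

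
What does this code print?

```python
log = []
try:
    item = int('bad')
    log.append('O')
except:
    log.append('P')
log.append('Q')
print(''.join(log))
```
PQ

Exception raised in try, caught by bare except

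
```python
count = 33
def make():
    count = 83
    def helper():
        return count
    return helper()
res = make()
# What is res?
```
83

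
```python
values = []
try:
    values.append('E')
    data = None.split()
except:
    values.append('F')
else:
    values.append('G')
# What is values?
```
['E', 'F']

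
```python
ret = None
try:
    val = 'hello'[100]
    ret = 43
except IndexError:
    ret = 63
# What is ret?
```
63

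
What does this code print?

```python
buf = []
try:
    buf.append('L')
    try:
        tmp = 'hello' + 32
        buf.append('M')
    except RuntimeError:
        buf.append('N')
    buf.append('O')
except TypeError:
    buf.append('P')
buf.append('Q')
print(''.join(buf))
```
LPQ

Inner handler doesn't match, propagates to outer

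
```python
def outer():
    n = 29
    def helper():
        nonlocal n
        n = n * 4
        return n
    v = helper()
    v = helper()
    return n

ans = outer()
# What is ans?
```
464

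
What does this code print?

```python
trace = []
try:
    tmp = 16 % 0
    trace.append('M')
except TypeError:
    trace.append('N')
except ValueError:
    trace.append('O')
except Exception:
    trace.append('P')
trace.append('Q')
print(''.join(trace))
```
PQ

ZeroDivisionError not specifically caught, falls to Exception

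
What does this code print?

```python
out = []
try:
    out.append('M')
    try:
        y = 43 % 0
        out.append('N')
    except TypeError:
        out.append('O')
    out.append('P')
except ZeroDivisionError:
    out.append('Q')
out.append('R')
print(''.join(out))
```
MQR

Inner handler doesn't match, propagates to outer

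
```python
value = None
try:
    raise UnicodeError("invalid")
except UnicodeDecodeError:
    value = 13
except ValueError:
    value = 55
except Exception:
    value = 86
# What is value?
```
55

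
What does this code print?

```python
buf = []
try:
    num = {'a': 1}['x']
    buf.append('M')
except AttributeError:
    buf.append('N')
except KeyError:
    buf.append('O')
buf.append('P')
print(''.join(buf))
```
OP

KeyError is caught by its specific handler, not AttributeError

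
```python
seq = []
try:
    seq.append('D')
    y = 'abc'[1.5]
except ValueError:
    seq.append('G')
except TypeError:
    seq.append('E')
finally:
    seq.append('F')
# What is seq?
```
['D', 'E', 'F']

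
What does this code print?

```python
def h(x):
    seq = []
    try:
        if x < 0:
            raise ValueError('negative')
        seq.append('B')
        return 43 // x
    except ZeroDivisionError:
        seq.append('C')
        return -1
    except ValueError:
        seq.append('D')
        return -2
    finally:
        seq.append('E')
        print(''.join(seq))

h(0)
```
BCE

x=0 causes ZeroDivisionError, caught, finally prints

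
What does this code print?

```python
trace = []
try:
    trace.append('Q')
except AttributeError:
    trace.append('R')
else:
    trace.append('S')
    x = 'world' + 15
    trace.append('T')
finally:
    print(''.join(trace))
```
QS

Try succeeds, else appends 'S', TypeError in else is uncaught, finally prints before exception propagates ('T' never appended)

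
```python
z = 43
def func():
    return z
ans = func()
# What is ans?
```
43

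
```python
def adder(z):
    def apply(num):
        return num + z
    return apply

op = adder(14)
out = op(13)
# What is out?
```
27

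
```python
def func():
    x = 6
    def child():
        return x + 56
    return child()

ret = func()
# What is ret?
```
62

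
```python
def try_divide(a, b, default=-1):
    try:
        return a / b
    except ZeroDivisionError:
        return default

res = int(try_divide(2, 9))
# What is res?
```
0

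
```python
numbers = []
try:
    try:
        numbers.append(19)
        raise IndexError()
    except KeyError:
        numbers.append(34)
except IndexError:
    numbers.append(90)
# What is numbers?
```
[19, 90]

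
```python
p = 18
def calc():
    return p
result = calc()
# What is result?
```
18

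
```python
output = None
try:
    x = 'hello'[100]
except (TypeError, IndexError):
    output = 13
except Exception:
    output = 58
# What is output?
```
13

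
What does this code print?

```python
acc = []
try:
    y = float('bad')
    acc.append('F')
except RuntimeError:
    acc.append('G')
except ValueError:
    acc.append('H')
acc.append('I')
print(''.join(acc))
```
HI

ValueError is caught by its specific handler, not RuntimeError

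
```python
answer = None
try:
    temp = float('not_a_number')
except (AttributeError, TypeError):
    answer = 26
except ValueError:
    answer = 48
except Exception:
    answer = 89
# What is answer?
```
48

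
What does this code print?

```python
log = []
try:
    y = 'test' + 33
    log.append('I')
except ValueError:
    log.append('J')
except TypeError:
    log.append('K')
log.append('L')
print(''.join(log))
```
KL

TypeError is caught by its specific handler, not ValueError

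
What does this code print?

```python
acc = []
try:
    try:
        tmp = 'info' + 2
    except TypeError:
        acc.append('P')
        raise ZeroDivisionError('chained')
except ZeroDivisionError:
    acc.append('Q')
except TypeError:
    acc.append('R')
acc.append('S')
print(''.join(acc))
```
PQS

ZeroDivisionError raised and caught, original TypeError not re-raised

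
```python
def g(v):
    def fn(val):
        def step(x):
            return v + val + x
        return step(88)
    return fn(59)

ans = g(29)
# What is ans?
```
176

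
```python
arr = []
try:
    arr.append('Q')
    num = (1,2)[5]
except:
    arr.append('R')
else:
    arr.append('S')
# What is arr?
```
['Q', 'R']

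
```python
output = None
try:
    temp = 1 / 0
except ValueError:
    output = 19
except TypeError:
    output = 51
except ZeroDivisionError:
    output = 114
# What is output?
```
114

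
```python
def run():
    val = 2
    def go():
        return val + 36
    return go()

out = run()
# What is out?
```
38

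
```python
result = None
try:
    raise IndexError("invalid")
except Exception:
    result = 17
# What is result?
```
17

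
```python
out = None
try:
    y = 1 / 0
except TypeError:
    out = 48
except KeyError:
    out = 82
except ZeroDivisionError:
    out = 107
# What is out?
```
107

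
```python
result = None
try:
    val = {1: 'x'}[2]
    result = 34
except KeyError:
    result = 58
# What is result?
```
58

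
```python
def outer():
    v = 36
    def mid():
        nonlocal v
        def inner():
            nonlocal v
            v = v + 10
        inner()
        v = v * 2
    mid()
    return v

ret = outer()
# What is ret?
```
92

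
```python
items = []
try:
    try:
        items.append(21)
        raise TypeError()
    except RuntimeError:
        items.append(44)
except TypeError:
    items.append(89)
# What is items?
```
[21, 89]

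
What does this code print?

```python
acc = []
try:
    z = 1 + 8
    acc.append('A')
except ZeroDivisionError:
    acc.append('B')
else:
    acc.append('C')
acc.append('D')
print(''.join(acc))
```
ACD

else block runs when no exception occurs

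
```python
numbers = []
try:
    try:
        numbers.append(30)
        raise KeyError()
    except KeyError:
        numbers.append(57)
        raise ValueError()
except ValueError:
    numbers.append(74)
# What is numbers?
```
[30, 57, 74]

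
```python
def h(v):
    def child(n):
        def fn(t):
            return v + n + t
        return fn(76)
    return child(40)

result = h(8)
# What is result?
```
124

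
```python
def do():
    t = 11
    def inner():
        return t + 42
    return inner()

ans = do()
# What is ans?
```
53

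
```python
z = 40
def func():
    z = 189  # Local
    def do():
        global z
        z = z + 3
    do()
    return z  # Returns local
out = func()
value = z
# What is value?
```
43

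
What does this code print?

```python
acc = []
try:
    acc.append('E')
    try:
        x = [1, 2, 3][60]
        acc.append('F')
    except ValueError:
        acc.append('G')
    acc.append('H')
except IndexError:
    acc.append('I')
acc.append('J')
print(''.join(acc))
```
EIJ

Inner handler doesn't match, propagates to outer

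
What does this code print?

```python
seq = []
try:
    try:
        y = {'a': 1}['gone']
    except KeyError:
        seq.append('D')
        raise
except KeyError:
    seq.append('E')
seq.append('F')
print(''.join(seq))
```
DEF

raise without argument re-raises current exception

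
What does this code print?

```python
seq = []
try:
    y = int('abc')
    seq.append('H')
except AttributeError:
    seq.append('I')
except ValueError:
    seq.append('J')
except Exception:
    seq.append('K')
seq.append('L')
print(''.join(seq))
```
JL

ValueError matches before generic Exception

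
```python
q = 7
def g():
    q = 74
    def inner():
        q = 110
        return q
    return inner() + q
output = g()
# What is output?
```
184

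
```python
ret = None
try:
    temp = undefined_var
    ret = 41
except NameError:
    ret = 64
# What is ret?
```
64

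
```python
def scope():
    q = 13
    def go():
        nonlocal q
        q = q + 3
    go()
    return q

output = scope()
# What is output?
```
16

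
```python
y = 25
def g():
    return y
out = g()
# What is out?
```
25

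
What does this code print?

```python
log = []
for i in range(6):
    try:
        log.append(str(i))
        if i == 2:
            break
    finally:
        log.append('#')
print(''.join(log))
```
0#1#2#

finally runs even when breaking out of loop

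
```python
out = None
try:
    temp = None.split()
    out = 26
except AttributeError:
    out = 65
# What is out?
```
65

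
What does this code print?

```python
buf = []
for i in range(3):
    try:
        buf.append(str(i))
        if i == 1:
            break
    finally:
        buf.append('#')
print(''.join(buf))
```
0#1#

finally runs even when breaking out of loop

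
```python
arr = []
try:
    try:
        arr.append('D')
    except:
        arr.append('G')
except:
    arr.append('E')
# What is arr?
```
['D']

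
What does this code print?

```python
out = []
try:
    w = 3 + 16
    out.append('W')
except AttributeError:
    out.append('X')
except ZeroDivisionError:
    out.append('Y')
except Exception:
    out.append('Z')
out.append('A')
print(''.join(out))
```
WA

No exception, try block completes normally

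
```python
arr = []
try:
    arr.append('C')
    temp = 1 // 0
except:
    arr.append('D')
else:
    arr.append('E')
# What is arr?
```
['C', 'D']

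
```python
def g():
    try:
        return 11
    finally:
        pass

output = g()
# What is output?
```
11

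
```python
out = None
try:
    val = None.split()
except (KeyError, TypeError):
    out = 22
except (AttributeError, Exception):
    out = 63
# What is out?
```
63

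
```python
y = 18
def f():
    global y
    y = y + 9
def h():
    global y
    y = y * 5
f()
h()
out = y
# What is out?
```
135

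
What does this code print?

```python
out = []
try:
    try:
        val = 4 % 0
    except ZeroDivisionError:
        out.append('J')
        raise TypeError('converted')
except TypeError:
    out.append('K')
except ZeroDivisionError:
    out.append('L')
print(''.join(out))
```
JK

New TypeError raised, caught by outer TypeError handler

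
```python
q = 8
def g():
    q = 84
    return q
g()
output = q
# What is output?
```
8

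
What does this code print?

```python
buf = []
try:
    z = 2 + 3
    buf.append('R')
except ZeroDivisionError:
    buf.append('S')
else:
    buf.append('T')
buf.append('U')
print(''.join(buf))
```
RTU

else block runs when no exception occurs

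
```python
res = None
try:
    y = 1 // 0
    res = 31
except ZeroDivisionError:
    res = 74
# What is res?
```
74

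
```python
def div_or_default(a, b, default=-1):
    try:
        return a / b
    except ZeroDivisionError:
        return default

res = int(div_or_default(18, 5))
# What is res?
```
3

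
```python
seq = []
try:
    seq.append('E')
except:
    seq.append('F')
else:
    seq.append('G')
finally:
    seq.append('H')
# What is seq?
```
['E', 'G', 'H']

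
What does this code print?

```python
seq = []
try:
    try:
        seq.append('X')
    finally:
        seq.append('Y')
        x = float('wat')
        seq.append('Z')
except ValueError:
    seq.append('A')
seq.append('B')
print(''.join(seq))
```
XYAB

Exception in inner finally caught by outer except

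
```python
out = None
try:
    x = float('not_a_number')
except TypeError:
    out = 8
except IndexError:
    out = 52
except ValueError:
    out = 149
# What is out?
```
149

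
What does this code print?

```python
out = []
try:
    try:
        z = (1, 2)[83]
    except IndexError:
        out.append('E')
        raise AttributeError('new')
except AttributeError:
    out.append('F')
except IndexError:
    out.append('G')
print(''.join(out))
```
EF

New AttributeError raised, caught by outer AttributeError handler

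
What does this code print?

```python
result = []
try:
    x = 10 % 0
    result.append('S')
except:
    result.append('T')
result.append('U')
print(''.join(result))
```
TU

Exception raised in try, caught by bare except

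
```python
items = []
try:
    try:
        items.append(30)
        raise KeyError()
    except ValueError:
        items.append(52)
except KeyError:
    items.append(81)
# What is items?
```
[30, 81]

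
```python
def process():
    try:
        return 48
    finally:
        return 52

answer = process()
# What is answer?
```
52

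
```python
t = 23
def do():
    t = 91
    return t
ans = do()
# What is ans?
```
91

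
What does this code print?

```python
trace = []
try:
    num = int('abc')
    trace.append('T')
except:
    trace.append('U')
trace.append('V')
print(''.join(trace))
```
UV

Exception raised in try, caught by bare except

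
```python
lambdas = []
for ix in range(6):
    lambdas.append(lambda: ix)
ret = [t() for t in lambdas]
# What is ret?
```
[5, 5, 5, 5, 5, 5]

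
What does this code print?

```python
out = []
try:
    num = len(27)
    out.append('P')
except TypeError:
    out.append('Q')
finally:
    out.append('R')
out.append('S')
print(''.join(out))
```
QRS

finally always runs, even after exception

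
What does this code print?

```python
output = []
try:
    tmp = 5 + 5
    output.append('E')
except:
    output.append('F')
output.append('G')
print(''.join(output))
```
EG

No exception, try block completes normally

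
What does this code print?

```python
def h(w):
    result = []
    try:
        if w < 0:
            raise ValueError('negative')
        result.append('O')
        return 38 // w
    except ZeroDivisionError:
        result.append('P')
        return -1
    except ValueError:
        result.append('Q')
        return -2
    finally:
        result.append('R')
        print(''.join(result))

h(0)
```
OPR

w=0 causes ZeroDivisionError, caught, finally prints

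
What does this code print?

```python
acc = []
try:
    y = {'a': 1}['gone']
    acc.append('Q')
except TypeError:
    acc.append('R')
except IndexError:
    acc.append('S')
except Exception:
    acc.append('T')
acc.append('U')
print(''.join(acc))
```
TU

KeyError not specifically caught, falls to Exception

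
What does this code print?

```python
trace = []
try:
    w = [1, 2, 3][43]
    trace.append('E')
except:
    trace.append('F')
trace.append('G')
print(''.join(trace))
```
FG

Exception raised in try, caught by bare except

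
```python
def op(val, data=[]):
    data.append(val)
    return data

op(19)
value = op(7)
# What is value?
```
[19, 7]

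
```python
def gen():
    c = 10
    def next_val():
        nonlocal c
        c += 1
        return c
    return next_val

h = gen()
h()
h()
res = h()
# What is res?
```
13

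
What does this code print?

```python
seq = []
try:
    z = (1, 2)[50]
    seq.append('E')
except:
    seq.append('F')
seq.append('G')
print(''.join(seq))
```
FG

Exception raised in try, caught by bare except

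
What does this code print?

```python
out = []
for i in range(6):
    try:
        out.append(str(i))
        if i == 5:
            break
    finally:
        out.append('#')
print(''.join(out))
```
0#1#2#3#4#5#

finally runs even when breaking out of loop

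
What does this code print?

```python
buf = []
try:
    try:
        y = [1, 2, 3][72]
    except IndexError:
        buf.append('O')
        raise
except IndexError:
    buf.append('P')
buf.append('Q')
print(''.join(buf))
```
OPQ

raise without argument re-raises current exception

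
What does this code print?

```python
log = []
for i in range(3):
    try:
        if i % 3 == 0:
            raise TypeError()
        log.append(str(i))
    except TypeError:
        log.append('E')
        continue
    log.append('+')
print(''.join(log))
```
E1+2+

continue in except skips rest of loop body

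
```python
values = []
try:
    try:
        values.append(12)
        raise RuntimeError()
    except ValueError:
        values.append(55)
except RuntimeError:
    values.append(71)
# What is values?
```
[12, 71]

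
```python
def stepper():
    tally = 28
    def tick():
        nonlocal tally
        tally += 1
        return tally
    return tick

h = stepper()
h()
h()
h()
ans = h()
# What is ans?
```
32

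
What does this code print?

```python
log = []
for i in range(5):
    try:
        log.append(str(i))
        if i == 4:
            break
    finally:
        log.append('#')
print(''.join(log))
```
0#1#2#3#4#

finally runs even when breaking out of loop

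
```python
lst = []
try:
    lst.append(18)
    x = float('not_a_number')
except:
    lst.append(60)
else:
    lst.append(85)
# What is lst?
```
[18, 60]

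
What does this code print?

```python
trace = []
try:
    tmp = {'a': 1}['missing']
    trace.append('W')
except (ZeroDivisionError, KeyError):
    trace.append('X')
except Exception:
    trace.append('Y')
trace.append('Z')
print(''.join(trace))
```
XZ

KeyError matches tuple containing it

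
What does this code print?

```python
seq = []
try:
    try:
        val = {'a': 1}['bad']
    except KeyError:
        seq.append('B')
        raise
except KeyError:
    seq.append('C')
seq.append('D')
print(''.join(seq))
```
BCD

raise without argument re-raises current exception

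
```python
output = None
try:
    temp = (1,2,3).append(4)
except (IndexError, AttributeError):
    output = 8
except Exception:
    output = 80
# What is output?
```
8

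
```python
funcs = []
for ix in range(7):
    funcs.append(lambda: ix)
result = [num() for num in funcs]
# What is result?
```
[6, 6, 6, 6, 6, 6, 6]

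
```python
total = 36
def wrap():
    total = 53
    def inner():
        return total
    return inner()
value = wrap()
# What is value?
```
53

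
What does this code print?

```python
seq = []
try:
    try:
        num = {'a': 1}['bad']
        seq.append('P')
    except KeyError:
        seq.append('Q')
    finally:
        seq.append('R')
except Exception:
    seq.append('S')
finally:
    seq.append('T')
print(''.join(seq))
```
QRT

Both finally blocks run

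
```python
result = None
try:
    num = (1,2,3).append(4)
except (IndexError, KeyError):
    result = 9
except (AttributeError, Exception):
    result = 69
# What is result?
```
69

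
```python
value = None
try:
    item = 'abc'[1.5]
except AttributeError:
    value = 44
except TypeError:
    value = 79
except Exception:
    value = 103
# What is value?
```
79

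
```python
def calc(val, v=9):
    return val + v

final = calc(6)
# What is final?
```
15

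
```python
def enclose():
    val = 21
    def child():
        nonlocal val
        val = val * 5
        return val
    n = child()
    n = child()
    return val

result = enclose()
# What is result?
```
525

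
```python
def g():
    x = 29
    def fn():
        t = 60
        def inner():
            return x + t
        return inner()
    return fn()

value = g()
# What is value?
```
89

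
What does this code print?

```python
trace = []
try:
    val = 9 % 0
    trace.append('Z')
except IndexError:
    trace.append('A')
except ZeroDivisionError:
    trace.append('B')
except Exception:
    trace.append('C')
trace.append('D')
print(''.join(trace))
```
BD

ZeroDivisionError matches before generic Exception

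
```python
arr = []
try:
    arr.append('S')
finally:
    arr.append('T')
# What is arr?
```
['S', 'T']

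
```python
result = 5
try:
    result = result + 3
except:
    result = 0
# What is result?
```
8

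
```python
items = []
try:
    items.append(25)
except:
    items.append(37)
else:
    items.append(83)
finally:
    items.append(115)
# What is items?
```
[25, 83, 115]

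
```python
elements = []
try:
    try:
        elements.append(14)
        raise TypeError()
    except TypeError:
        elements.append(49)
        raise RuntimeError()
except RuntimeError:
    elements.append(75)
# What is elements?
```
[14, 49, 75]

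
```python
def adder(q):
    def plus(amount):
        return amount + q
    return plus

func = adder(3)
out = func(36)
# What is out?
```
39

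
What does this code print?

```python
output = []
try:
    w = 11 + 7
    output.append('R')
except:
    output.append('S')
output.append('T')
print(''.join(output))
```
RT

No exception, try block completes normally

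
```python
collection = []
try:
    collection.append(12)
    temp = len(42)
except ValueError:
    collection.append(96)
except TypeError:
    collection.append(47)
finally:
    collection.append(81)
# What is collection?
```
[12, 47, 81]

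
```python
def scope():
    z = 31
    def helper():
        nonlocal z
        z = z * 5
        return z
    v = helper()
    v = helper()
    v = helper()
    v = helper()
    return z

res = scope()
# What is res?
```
19375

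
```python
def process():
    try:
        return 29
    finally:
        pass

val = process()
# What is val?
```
29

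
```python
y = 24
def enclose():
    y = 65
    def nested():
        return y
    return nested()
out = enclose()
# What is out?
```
65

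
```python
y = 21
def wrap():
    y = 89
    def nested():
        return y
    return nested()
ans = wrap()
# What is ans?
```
89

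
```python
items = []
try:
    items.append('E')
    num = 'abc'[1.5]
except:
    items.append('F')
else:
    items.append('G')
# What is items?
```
['E', 'F']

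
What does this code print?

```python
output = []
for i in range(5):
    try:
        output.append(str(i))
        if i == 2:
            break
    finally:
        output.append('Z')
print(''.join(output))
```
0Z1Z2Z

finally runs even when breaking out of loop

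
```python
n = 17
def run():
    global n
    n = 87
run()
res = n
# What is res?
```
87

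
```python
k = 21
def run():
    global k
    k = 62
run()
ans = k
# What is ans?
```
62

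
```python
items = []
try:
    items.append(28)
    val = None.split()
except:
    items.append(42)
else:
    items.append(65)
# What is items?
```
[28, 42]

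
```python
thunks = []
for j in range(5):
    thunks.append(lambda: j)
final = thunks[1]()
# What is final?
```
4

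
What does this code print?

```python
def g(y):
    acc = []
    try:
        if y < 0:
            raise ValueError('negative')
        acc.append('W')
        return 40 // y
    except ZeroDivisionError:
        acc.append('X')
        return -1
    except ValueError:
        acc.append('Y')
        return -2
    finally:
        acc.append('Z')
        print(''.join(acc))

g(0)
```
WXZ

y=0 causes ZeroDivisionError, caught, finally prints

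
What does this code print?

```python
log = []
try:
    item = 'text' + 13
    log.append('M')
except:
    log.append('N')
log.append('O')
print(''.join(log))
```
NO

Exception raised in try, caught by bare except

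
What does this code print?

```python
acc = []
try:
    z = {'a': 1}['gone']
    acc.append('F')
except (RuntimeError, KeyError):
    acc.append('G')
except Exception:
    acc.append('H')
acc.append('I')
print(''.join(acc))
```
GI

KeyError matches tuple containing it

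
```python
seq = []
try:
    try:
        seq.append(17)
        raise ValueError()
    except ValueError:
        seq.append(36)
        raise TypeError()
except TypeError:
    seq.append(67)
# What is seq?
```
[17, 36, 67]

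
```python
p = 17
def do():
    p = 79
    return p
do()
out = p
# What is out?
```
17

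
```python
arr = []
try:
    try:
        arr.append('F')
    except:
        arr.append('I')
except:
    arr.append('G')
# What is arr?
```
['F']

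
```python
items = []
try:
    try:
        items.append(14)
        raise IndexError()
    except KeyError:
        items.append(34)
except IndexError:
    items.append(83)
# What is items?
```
[14, 83]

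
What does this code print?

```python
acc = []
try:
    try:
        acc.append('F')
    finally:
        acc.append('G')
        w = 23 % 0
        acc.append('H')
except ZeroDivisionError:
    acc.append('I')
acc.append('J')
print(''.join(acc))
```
FGIJ

Exception in inner finally caught by outer except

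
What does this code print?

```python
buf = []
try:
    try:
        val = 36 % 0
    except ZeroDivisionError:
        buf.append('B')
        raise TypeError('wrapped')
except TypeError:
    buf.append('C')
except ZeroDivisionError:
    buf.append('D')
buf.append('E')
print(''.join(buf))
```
BCE

TypeError raised and caught, original ZeroDivisionError not re-raised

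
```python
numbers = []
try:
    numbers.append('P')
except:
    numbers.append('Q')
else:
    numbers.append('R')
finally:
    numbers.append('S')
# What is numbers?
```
['P', 'R', 'S']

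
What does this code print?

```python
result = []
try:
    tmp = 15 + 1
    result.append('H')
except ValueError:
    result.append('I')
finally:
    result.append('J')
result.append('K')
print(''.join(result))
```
HJK

finally runs after normal execution too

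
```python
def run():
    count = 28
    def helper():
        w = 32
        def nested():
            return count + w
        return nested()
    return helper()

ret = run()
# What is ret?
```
60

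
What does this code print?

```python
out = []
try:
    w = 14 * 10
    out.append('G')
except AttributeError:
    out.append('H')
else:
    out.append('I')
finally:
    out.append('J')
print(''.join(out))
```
GIJ

else runs before finally when no exception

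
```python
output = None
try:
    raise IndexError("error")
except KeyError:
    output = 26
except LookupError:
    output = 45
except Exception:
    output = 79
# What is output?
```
45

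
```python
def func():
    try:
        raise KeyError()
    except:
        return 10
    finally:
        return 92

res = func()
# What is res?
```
92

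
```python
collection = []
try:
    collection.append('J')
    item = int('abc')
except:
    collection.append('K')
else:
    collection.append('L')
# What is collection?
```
['J', 'K']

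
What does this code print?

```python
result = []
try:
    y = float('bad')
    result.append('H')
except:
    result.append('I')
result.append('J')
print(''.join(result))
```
IJ

Exception raised in try, caught by bare except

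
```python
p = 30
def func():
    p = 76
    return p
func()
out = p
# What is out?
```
30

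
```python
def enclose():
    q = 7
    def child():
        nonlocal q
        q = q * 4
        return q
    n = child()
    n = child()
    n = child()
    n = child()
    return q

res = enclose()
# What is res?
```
1792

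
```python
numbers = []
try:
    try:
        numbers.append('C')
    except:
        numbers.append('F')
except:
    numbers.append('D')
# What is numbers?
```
['C']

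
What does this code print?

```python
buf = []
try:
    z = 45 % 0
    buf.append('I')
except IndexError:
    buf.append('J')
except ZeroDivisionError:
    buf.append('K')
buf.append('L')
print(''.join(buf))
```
KL

ZeroDivisionError is caught by its specific handler, not IndexError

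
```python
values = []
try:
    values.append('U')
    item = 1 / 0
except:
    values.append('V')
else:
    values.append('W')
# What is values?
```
['U', 'V']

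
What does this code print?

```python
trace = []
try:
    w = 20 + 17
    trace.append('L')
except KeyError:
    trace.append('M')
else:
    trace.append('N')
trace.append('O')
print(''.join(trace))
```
LNO

else block runs when no exception occurs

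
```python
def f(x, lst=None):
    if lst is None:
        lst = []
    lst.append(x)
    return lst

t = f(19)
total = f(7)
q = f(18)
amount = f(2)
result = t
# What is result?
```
[19]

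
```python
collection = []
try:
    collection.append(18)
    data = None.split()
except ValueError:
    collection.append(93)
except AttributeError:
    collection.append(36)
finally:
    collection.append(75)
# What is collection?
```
[18, 36, 75]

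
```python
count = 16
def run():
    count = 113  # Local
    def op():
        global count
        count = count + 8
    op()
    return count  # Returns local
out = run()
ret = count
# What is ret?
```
24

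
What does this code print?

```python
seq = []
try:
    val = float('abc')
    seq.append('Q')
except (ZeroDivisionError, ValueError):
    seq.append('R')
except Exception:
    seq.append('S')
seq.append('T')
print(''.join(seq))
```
RT

ValueError matches tuple containing it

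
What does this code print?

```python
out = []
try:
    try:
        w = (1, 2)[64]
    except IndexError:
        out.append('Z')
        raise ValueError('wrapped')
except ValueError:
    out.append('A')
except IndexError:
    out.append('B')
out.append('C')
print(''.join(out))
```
ZAC

ValueError raised and caught, original IndexError not re-raised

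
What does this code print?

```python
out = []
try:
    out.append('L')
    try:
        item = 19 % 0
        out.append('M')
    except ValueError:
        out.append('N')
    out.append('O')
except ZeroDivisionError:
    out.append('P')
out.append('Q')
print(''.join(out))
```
LPQ

Inner handler doesn't match, propagates to outer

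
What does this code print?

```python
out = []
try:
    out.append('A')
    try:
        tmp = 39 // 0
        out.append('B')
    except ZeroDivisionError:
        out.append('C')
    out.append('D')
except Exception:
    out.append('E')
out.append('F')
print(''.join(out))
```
ACDF

Inner exception caught by inner handler, outer continues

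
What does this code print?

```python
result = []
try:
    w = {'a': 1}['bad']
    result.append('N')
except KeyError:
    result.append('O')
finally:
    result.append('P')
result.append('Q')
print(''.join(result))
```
OPQ

finally always runs, even after exception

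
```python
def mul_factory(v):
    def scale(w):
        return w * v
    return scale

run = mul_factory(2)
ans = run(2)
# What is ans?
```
4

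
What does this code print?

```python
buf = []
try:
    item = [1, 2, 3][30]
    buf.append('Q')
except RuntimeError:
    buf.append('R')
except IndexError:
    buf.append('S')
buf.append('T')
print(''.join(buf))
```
ST

IndexError is caught by its specific handler, not RuntimeError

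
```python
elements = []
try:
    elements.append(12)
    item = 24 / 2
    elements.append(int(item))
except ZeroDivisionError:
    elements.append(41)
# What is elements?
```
[12, 12]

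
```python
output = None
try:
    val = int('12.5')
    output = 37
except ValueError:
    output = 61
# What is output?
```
61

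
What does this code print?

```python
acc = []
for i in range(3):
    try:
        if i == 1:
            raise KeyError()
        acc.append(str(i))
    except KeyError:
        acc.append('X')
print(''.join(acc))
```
0X2

Exception on i=1 caught, loop continues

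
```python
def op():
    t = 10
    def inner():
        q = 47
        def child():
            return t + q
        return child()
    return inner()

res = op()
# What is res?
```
57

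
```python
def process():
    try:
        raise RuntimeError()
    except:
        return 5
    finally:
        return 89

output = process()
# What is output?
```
89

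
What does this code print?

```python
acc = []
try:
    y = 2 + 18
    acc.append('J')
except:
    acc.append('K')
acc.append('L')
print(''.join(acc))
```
JL

No exception, try block completes normally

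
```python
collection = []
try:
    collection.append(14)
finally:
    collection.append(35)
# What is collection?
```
[14, 35]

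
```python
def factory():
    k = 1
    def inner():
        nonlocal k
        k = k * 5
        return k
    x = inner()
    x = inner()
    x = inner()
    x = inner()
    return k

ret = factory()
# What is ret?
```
625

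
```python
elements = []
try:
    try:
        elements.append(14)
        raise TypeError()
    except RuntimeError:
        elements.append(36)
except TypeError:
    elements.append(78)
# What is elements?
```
[14, 78]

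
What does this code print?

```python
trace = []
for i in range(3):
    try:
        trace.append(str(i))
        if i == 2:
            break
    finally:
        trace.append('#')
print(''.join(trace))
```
0#1#2#

finally runs even when breaking out of loop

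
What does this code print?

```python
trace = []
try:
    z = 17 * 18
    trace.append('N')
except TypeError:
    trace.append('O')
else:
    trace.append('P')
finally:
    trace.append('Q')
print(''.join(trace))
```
NPQ

else runs before finally when no exception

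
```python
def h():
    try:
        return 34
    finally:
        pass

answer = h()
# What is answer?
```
34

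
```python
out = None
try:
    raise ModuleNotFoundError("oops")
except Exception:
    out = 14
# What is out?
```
14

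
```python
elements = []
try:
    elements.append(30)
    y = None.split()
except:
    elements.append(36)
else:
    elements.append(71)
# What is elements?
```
[30, 36]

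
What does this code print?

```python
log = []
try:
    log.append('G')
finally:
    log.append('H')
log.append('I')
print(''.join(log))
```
GHI

try/finally without except, no exception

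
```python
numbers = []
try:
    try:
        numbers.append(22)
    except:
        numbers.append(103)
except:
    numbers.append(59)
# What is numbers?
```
[22]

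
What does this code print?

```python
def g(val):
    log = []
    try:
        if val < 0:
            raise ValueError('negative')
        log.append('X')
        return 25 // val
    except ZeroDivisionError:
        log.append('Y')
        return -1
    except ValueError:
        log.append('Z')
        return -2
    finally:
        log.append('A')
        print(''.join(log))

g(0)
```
XYA

val=0 causes ZeroDivisionError, caught, finally prints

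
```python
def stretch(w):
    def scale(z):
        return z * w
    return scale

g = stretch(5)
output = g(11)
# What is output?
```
55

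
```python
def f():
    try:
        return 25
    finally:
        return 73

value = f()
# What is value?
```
73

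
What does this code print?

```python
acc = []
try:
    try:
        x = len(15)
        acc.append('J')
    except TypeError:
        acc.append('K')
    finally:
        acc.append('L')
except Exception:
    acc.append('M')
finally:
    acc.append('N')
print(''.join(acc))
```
KLN

Both finally blocks run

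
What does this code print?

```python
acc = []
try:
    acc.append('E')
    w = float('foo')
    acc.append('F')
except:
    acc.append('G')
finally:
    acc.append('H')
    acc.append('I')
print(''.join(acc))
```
EGHI

Code before exception runs, then except, then all of finally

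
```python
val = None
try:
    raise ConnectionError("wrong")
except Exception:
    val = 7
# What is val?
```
7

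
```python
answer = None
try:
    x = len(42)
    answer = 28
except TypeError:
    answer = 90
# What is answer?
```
90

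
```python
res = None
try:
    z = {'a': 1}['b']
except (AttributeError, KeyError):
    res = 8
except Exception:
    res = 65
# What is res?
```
8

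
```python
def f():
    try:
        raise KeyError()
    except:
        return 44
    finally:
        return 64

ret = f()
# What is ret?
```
64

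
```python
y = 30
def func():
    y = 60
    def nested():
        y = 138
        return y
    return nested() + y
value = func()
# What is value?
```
198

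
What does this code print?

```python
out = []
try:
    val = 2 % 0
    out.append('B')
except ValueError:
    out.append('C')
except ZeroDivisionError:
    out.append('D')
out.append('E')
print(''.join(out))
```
DE

ZeroDivisionError is caught by its specific handler, not ValueError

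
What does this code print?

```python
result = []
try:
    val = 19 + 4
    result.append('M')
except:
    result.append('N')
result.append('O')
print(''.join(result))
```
MO

No exception, try block completes normally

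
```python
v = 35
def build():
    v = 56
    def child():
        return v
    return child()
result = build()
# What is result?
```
56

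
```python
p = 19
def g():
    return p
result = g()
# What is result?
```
19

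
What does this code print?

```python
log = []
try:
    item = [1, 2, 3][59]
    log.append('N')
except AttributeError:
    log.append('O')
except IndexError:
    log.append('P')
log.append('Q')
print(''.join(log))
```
PQ

IndexError is caught by its specific handler, not AttributeError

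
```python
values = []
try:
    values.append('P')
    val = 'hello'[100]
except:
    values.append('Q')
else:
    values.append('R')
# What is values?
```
['P', 'Q']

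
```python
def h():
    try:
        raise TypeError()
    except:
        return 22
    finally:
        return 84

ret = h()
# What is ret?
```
84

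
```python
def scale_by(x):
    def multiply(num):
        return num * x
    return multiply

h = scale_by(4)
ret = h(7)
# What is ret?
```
28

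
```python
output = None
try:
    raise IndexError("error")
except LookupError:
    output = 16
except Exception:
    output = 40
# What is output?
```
16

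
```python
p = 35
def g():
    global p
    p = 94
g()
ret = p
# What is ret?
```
94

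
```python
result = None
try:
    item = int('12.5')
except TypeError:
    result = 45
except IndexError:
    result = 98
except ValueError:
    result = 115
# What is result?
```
115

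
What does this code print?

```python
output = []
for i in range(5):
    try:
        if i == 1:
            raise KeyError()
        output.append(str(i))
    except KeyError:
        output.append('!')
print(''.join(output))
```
0!234

Exception on i=1 caught, loop continues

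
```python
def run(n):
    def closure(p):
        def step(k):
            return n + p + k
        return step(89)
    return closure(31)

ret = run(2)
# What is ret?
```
122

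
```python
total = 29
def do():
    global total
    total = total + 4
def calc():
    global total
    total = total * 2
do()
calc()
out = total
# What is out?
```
66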